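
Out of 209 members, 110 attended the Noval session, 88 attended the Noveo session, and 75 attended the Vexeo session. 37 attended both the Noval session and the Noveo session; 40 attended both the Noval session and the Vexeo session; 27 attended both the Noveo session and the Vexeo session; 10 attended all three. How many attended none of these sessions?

|at least one| = 110 + 88 + 75 − 37 − 40 − 27 + 10 = 179
None: 209 − 179 = 30

30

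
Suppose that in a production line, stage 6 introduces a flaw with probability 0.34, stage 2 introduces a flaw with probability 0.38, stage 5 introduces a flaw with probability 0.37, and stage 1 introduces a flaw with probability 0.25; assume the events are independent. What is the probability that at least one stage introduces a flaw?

0.806653

Independence gives P(none) = ∏(1 − pᵢ).
P(none) = (1 − 0.34) × (1 − 0.38) × (1 − 0.37) × (1 − 0.25) = 0.66 × 0.62 × 0.63 × 0.75 = 0.193347
P(at least one) = 1 − 0.193347 = 0.806653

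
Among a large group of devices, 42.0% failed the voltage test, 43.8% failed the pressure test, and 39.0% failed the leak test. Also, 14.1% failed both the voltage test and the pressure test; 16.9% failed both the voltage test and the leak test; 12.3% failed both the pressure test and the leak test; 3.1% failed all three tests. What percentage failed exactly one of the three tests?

47.5%

By inclusion–exclusion (exactly-one form):
P(exactly one) = 42.0 + 43.8 + 39.0 − 2·14.1 − 2·16.9 − 2·12.3 + 3·3.1 = 47.5%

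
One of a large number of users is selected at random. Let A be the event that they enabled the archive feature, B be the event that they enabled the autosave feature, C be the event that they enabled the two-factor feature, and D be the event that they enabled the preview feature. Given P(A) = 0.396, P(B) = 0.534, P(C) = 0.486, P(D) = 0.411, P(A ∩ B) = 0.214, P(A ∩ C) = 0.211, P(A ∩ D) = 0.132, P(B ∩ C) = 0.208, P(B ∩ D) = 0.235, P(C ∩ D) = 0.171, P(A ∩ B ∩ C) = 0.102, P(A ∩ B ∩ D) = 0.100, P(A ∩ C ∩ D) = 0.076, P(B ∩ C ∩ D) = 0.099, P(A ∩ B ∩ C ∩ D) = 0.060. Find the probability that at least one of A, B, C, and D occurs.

0.973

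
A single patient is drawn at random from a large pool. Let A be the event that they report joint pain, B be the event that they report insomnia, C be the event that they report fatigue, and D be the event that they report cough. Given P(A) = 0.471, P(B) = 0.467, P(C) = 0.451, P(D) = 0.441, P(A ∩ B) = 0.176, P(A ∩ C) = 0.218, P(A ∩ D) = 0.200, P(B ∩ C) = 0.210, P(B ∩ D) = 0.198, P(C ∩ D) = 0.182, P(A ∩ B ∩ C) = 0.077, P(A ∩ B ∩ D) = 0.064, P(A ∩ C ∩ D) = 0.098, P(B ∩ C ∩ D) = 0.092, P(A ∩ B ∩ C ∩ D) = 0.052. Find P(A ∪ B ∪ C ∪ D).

0.925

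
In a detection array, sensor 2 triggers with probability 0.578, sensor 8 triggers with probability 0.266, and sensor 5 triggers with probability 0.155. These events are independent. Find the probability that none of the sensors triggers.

0.26173706

P(none) = (1 − 0.578) × (1 − 0.266) × (1 − 0.155) = 0.422 × 0.734 × 0.845 = 0.26173706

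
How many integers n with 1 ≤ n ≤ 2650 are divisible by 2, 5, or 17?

Using inclusion–exclusion:
⌊2650/2⌋ + ⌊2650/5⌋ + ⌊2650/17⌋ − ⌊2650/10⌋ − ⌊2650/34⌋ − ⌊2650/85⌋ + ⌊2650/170⌋ = 1325 + 530 + 155 − 265 − 77 − 31 + 15 = 1652

1652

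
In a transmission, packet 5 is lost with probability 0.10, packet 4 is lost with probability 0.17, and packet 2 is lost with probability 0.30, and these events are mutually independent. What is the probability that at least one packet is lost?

P(none) = (1 − 0.10) × (1 − 0.17) × (1 − 0.30) = 0.90 × 0.83 × 0.70 = 0.5229
P(at least one) = 1 − 0.5229 = 0.4771

0.4771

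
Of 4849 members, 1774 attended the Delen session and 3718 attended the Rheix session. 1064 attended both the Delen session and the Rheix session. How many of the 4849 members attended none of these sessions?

Inclusion–exclusion gives
|union| = 1774 + 3718 − 1064 = 4428
None: 4849 − 4428 = 421

421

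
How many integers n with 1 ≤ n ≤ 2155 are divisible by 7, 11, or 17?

⌊2155/7⌋ + ⌊2155/11⌋ + ⌊2155/17⌋ − ⌊2155/77⌋ − ⌊2155/119⌋ − ⌊2155/187⌋ + ⌊2155/1309⌋ = 307 + 195 + 126 − 27 − 18 − 11 + 1 = 573

573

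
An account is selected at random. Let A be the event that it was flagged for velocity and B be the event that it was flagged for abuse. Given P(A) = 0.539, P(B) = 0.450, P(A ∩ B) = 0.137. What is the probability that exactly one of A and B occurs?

0.715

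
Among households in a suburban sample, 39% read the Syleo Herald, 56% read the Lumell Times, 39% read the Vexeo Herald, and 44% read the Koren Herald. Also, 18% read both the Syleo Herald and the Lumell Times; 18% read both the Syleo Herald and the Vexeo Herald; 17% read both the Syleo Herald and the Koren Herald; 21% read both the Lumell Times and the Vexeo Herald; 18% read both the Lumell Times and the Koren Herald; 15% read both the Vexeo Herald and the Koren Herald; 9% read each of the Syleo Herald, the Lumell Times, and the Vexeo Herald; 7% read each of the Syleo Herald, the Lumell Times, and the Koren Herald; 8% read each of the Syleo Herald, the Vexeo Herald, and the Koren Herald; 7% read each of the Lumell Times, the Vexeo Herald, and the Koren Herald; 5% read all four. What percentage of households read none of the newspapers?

3%

Inclusion–exclusion gives
P(union) = 39 + 56 + 39 + 44 − 18 − 18 − 17 − 21 − 18 − 15 + 9 + 7 + 8 + 7 − 5 = 97%
P(none) = 100% − 97% = 3%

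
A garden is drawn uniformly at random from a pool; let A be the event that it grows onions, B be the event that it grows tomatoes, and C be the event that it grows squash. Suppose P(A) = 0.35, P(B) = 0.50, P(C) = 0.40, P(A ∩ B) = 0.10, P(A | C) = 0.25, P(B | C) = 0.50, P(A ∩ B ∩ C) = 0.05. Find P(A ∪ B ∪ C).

P(A ∩ C) = P(C)·P(A|C) = 0.40 × 0.25 = 0.10
P(B ∩ C) = P(C)·P(B|C) = 0.40 × 0.50 = 0.20
P(A ∪ B ∪ C) = 0.35 + 0.50 + 0.40 − 0.10 − 0.10 − 0.20 + 0.05 = 0.90

0.90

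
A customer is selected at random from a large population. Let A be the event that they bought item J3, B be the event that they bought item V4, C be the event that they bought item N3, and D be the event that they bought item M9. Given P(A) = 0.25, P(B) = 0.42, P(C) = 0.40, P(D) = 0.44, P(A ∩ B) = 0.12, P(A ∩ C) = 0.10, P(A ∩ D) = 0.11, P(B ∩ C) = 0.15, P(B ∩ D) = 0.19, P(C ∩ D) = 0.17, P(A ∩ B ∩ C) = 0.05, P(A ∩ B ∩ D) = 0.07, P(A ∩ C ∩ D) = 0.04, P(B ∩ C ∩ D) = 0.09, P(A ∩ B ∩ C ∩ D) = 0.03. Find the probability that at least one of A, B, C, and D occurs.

0.89

By inclusion-exclusion,
P(A ∪ B ∪ C ∪ D) = 0.25 + 0.42 + 0.40 + 0.44 − 0.12 − 0.10 − 0.11 − 0.15 − 0.19 − 0.17 + 0.05 + 0.07 + 0.04 + 0.09 − 0.03 = 0.89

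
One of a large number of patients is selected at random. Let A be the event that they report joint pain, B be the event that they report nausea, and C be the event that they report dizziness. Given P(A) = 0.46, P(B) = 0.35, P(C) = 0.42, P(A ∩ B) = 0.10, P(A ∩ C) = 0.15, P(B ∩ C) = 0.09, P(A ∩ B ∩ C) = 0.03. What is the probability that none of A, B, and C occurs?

0.08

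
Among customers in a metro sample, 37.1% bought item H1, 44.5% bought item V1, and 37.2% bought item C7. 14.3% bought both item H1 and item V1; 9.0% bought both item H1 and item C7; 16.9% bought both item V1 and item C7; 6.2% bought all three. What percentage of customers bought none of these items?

Apply inclusion-exclusion:
P(≥1) = 37.1 + 44.5 + 37.2 − 14.3 − 9.0 − 16.9 + 6.2 = 84.8%
P(none) = 100% − 84.8% = 15.2%

15.2%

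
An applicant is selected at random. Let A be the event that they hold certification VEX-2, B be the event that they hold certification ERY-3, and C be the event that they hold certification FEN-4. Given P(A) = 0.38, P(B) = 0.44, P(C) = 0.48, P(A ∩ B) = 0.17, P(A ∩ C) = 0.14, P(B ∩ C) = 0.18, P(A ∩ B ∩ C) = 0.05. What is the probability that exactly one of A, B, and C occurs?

By inclusion–exclusion (exactly-one form):
P(exactly one) = 0.38 + 0.44 + 0.48 − 2·0.17 − 2·0.14 − 2·0.18 + 3·0.05 = 0.47

0.47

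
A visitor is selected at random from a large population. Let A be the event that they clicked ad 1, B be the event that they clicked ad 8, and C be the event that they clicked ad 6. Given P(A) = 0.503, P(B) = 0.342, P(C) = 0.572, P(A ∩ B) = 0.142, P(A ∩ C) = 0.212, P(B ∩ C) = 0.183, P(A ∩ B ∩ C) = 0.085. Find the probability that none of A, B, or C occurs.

0.035

P(A ∪ B ∪ C) = 0.503 + 0.342 + 0.572 − 0.142 − 0.212 − 0.183 + 0.085 = 0.965
P(none) = 1 − 0.965 = 0.035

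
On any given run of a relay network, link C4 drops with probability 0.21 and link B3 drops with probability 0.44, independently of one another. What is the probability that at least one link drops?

0.5576

P(none) = (1 − 0.21) × (1 − 0.44) = 0.79 × 0.56 = 0.4424
P(at least one) = 1 − 0.4424 = 0.5576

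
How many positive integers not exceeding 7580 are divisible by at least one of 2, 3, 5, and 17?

5677

Inclusion–exclusion gives
⌊7580/2⌋ + ⌊7580/3⌋ + ⌊7580/5⌋ + ⌊7580/17⌋ − ⌊7580/6⌋ − ⌊7580/10⌋ − ⌊7580/34⌋ − ⌊7580/15⌋ − ⌊7580/51⌋ − ⌊7580/85⌋ + ⌊7580/30⌋ + ⌊7580/102⌋ + ⌊7580/170⌋ + ⌊7580/255⌋ − ⌊7580/510⌋ = 3790 + 2526 + 1516 + 445 − 1263 − 758 − 222 − 505 − 148 − 89 + 252 + 74 + 44 + 29 − 14 = 5677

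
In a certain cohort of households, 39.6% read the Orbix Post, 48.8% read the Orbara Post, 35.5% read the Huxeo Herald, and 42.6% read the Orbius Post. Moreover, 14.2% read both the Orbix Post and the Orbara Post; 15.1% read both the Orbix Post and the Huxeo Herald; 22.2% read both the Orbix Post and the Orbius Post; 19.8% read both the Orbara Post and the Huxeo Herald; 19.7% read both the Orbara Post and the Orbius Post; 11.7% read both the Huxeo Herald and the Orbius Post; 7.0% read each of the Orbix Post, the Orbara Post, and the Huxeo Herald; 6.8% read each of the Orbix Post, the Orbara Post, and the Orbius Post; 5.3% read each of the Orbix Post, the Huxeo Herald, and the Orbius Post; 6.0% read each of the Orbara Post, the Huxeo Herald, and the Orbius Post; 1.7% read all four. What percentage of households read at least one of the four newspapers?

87.2%

By inclusion-exclusion,
P(union) = 39.6 + 48.8 + 35.5 + 42.6 − 14.2 − 15.1 − 22.2 − 19.8 − 19.7 − 11.7 + 7.0 + 6.8 + 5.3 + 6.0 − 1.7 = 87.2%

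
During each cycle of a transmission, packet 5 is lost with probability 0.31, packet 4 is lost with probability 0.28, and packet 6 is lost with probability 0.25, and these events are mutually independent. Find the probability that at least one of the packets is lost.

0.6274

Since the events are independent, P(none) is the product of the individual non-occurrence probabilities.
P(none) = (1 − 0.31) × (1 − 0.28) × (1 − 0.25) = 0.69 × 0.72 × 0.75 = 0.3726
P(at least one) = 1 − 0.3726 = 0.6274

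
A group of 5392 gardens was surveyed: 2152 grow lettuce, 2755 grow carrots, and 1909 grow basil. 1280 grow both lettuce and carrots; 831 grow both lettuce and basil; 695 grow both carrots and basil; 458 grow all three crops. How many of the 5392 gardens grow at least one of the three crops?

4468

By inclusion-exclusion,
N(≥1) = 2152 + 2755 + 1909 − 1280 − 831 − 695 + 458 = 4468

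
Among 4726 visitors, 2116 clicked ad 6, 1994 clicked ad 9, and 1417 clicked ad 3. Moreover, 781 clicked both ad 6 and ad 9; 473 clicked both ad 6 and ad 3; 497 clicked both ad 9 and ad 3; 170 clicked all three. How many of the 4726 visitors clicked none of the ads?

Inclusion–exclusion gives
|at least one| = 2116 + 1994 + 1417 − 781 − 473 − 497 + 170 = 3946
None: 4726 − 3946 = 780

780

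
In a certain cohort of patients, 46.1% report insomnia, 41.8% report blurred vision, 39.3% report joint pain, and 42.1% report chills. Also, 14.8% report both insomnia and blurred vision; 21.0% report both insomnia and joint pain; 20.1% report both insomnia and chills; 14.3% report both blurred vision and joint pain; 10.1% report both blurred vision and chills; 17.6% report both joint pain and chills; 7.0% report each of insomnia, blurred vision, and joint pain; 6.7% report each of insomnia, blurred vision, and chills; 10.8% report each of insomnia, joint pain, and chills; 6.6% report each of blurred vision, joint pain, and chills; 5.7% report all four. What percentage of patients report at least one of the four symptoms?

96.8%

By inclusion-exclusion,
P(≥1) = 46.1 + 41.8 + 39.3 + 42.1 − 14.8 − 21.0 − 20.1 − 14.3 − 10.1 − 17.6 + 7.0 + 6.7 + 10.8 + 6.6 − 5.7 = 96.8%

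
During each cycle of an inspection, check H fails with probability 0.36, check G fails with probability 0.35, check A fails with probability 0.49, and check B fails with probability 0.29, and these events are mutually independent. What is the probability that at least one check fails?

0.8493664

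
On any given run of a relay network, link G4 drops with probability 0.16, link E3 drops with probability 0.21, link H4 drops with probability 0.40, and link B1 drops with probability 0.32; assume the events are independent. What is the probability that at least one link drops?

0.7292512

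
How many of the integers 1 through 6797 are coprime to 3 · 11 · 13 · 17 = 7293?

3580

Inclusion–exclusion gives
⌊6797/3⌋ + ⌊6797/11⌋ + ⌊6797/13⌋ + ⌊6797/17⌋ − ⌊6797/33⌋ − ⌊6797/39⌋ − ⌊6797/51⌋ − ⌊6797/143⌋ − ⌊6797/187⌋ − ⌊6797/221⌋ + ⌊6797/429⌋ + ⌊6797/561⌋ + ⌊6797/663⌋ + ⌊6797/2431⌋ − ⌊6797/7293⌋ = 2265 + 617 + 522 + 399 − 205 − 174 − 133 − 47 − 36 − 30 + 15 + 12 + 10 + 2 − 0 = 3217
6797 − 3217 = 3580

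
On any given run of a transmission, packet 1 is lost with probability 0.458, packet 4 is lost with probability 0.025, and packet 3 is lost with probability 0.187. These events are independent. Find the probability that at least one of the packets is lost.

Since the events are independent, P(none) is the product of the individual non-occurrence probabilities.
P(none) = (1 − 0.458) × (1 − 0.025) × (1 − 0.187) = 0.542 × 0.975 × 0.813 = 0.42962985
P(at least one) = 1 − 0.42962985 = 0.57037015

0.57037015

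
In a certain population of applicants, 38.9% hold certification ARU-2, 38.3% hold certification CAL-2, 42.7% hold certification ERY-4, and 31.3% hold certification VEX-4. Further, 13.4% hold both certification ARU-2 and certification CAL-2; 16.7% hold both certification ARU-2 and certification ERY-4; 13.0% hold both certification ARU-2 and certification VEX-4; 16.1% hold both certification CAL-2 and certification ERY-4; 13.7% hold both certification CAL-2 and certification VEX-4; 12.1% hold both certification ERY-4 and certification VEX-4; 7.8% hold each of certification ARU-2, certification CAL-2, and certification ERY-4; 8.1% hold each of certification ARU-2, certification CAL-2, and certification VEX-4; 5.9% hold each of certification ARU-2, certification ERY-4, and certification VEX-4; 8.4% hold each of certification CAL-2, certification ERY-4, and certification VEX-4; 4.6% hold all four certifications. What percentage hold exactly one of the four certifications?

P(exactly one) = 38.9 + 38.3 + 42.7 + 31.3 − 2·13.4 − 2·16.7 − 2·13.0 − 2·16.1 − 2·13.7 − 2·12.1 + 3·7.8 + 3·8.1 + 3·5.9 + 3·8.4 − 4·4.6 = 53.4%

53.4%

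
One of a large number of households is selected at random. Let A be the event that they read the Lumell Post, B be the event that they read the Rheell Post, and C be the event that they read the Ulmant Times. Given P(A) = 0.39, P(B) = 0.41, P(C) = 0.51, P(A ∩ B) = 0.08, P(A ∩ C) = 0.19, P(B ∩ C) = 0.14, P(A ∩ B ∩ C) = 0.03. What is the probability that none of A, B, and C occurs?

Apply inclusion-exclusion:
P(A ∪ B ∪ C) = 0.39 + 0.41 + 0.51 − 0.08 − 0.19 − 0.14 + 0.03 = 0.93
P(none) = 1 − 0.93 = 0.07

0.07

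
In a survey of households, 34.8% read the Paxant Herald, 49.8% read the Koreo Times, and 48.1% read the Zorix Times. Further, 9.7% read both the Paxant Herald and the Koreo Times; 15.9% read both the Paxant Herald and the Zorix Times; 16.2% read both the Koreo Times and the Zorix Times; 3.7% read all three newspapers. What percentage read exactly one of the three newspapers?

60.2%

P(exactly one) = 34.8 + 49.8 + 48.1 − 2·9.7 − 2·15.9 − 2·16.2 + 3·3.7 = 60.2%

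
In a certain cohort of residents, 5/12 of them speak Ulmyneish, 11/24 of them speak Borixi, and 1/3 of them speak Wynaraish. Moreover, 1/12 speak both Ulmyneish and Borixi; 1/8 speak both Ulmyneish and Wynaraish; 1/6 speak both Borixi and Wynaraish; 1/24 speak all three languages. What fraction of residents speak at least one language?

7/8

Apply inclusion-exclusion:
P(union) = 5/12 + 11/24 + 1/3 − 1/12 − 1/8 − 1/6 + 1/24 = 7/8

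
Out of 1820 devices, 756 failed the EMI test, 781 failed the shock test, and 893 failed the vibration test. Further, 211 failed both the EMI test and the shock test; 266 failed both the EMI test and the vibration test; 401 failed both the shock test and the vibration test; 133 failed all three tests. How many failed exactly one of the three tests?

1073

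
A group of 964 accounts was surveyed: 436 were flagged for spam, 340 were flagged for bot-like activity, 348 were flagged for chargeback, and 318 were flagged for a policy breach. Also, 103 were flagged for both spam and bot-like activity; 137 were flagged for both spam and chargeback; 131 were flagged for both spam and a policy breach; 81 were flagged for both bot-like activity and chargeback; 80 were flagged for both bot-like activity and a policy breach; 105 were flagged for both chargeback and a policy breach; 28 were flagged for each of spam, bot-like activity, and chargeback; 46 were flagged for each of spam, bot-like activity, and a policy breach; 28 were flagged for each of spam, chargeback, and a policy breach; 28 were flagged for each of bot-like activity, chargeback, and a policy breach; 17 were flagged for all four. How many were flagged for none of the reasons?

46

Using inclusion–exclusion:
|union| = 436 + 340 + 348 + 318 − 103 − 137 − 131 − 81 − 80 − 105 + 28 + 46 + 28 + 28 − 17 = 918
None: 964 − 918 = 46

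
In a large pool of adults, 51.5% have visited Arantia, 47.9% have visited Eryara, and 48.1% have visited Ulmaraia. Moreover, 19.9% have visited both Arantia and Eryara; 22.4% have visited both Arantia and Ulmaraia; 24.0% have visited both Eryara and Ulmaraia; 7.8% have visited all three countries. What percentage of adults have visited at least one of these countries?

P(union) = 51.5 + 47.9 + 48.1 − 19.9 − 22.4 − 24.0 + 7.8 = 89.0%

89.0%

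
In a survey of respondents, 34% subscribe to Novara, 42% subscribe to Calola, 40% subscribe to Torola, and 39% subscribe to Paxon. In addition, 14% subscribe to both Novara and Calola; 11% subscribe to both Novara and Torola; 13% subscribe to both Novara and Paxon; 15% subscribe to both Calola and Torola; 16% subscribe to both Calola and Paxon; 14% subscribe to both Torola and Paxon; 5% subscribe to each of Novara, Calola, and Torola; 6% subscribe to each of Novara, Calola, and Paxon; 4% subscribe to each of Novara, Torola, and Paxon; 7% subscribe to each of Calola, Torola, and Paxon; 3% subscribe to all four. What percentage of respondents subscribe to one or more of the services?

By inclusion–exclusion:
P(at least one) = 34 + 42 + 40 + 39 − 14 − 11 − 13 − 15 − 16 − 14 + 5 + 6 + 4 + 7 − 3 = 91%

91%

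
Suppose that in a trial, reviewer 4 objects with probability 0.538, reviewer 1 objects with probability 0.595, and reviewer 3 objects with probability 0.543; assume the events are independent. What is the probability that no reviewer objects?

Since the events are independent, P(none) is the product of the individual non-occurrence probabilities.
P(none) = (1 − 0.538) × (1 − 0.595) × (1 − 0.543) = 0.462 × 0.405 × 0.457 = 0.08550927

0.08550927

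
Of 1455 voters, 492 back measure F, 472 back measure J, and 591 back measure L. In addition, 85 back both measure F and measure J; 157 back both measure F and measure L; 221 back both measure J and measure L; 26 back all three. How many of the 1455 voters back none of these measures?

337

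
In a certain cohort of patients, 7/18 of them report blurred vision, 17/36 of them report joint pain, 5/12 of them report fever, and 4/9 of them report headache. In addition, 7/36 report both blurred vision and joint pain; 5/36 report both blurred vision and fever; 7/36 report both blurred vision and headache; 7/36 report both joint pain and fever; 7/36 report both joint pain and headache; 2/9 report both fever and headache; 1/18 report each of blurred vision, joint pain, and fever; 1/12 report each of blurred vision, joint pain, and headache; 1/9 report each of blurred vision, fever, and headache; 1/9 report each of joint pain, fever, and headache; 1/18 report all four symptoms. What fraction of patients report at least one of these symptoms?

Using inclusion–exclusion:
P(at least one) = 7/18 + 17/36 + 5/12 + 4/9 − 7/36 − 5/36 − 7/36 − 7/36 − 7/36 − 2/9 + 1/18 + 1/12 + 1/9 + 1/9 − 1/18 = 8/9

8/9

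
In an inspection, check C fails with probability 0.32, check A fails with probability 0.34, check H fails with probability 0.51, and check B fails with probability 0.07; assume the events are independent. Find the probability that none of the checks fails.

0.20451816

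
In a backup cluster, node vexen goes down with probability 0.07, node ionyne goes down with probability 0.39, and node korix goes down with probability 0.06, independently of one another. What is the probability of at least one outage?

P(none) = (1 − 0.07) × (1 − 0.39) × (1 − 0.06) = 0.93 × 0.61 × 0.94 = 0.533262
P(at least one) = 1 − 0.533262 = 0.466738

0.466738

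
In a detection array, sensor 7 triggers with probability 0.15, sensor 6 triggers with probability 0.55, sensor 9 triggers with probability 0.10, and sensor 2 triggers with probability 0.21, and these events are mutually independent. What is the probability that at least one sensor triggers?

0.7280425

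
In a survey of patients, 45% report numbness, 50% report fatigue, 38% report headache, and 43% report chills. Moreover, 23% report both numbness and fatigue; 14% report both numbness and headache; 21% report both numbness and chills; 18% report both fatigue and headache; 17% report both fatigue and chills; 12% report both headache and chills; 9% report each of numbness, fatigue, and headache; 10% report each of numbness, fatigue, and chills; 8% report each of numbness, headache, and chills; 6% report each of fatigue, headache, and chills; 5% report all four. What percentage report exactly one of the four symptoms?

P(exactly one) = 45 + 50 + 38 + 43 − 2·23 − 2·14 − 2·21 − 2·18 − 2·17 − 2·12 + 3·9 + 3·10 + 3·8 + 3·6 − 4·5 = 45%

45%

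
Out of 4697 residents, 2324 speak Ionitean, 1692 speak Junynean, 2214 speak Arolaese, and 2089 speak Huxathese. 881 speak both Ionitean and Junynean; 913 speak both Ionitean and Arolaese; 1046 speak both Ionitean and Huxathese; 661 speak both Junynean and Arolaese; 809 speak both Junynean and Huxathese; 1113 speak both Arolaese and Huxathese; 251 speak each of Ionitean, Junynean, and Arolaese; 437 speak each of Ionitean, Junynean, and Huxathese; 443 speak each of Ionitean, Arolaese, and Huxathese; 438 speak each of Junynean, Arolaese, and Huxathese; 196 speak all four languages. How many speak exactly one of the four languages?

N(exactly one) = 2324 + 1692 + 2214 + 2089 − 2·881 − 2·913 − 2·1046 − 2·661 − 2·809 − 2·1113 + 3·251 + 3·437 + 3·443 + 3·438 − 4·196 = 1396

1396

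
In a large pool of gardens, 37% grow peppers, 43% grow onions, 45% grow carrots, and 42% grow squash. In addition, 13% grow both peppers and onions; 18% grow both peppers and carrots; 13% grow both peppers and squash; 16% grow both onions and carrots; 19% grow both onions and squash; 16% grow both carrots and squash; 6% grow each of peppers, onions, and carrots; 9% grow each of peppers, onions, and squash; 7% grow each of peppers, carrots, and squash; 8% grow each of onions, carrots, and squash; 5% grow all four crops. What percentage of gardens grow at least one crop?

By inclusion-exclusion,
P(union) = 37 + 43 + 45 + 42 − 13 − 18 − 13 − 16 − 19 − 16 + 6 + 9 + 7 + 8 − 5 = 97%

97%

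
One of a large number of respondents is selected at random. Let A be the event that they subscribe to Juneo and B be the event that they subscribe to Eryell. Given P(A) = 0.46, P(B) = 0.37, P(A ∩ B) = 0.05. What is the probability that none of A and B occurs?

0.22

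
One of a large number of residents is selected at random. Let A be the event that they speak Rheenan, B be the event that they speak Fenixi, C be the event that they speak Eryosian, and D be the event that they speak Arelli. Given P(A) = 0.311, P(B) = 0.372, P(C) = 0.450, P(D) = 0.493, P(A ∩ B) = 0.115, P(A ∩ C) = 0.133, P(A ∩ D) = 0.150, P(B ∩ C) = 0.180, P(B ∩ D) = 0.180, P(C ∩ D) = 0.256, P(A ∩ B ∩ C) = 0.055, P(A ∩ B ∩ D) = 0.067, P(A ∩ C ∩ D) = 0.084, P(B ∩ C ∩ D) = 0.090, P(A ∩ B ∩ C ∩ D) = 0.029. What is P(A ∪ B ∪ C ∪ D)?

P(A ∪ B ∪ C ∪ D) = 0.311 + 0.372 + 0.450 + 0.493 − 0.115 − 0.133 − 0.150 − 0.180 − 0.180 − 0.256 + 0.055 + 0.067 + 0.084 + 0.090 − 0.029 = 0.879

0.879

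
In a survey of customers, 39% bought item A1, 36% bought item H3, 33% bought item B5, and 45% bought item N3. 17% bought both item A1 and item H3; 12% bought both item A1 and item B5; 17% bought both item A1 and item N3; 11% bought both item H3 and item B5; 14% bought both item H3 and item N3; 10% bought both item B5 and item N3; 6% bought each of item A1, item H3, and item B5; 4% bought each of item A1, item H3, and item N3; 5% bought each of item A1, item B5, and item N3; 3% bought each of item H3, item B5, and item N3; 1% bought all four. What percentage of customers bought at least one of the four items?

Apply inclusion-exclusion:
P(union) = 39 + 36 + 33 + 45 − 17 − 12 − 17 − 11 − 14 − 10 + 6 + 4 + 5 + 3 − 1 = 89%

89%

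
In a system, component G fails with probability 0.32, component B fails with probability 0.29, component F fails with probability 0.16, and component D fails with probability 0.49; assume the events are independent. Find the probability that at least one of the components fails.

P(none) = (1 − 0.32) × (1 − 0.29) × (1 − 0.16) × (1 − 0.49) = 0.68 × 0.71 × 0.84 × 0.51 = 0.20683152
P(at least one) = 1 − 0.20683152 = 0.79316848

0.79316848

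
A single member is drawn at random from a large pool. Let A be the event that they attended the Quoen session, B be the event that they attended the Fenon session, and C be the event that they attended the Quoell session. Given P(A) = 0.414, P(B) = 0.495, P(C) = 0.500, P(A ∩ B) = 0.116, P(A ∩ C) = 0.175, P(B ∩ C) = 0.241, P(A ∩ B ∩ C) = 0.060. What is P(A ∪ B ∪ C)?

0.937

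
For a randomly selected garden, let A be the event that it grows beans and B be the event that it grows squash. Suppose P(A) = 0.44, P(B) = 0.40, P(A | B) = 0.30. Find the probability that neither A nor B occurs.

P(A ∩ B) = P(B)·P(A|B) = 0.40 × 0.30 = 0.12
P(A ∪ B) = 0.44 + 0.40 − 0.12 = 0.72
P(none) = 1 − 0.72 = 0.28

0.28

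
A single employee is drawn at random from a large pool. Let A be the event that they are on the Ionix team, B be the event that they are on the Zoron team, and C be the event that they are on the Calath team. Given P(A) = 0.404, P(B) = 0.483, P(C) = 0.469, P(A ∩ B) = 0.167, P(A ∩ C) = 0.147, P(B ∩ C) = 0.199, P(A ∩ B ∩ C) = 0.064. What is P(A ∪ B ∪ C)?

0.907

P(A ∪ B ∪ C) = 0.404 + 0.483 + 0.469 − 0.167 − 0.147 − 0.199 + 0.064 = 0.907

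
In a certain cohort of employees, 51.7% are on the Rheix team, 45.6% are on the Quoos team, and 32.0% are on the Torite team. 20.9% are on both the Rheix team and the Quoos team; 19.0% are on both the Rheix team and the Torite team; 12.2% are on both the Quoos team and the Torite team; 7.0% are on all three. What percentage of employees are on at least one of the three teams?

84.2%

By inclusion-exclusion,
P(≥1) = 51.7 + 45.6 + 32.0 − 20.9 − 19.0 − 12.2 + 7.0 = 84.2%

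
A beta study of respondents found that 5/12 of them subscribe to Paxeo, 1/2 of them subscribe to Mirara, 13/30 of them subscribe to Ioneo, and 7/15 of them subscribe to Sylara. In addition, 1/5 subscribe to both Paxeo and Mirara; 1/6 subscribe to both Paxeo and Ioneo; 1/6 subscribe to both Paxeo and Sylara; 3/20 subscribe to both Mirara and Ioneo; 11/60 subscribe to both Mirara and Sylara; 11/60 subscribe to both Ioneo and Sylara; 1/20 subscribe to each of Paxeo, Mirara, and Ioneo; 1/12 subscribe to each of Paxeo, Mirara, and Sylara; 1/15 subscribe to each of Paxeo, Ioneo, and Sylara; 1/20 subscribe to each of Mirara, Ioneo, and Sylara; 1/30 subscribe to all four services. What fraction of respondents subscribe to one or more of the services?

Apply inclusion-exclusion:
P(≥1) = 5/12 + 1/2 + 13/30 + 7/15 − 1/5 − 1/6 − 1/6 − 3/20 − 11/60 − 11/60 + 1/20 + 1/12 + 1/15 + 1/20 − 1/30 = 59/60

59/60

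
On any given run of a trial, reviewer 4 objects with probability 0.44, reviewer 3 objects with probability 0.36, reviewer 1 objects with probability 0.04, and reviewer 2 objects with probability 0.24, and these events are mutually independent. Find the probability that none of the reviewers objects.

Since the events are independent, P(none) is the product of the individual non-occurrence probabilities.
P(none) = (1 − 0.44) × (1 − 0.36) × (1 − 0.04) × (1 − 0.24) = 0.56 × 0.64 × 0.96 × 0.76 = 0.26148864

0.26148864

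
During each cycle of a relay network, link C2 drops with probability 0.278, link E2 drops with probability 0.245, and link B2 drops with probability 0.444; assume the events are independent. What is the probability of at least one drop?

0.69691884

P(none) = (1 − 0.278) × (1 − 0.245) × (1 − 0.444) = 0.722 × 0.755 × 0.556 = 0.30308116
P(at least one) = 1 − 0.30308116 = 0.69691884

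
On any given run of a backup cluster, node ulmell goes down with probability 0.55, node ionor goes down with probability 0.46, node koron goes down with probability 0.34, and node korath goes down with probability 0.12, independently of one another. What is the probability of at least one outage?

Since the events are independent, P(none) is the product of the individual non-occurrence probabilities.
P(none) = (1 − 0.55) × (1 − 0.46) × (1 − 0.34) × (1 − 0.12) = 0.45 × 0.54 × 0.66 × 0.88 = 0.1411344
P(at least one) = 1 − 0.1411344 = 0.8588656

0.8588656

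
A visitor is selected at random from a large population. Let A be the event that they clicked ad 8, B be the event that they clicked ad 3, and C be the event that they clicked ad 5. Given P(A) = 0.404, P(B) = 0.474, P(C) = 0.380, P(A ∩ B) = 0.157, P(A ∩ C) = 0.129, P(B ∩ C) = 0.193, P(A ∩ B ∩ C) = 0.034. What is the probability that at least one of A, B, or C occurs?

0.813

P(A ∪ B ∪ C) = 0.404 + 0.474 + 0.380 − 0.157 − 0.129 − 0.193 + 0.034 = 0.813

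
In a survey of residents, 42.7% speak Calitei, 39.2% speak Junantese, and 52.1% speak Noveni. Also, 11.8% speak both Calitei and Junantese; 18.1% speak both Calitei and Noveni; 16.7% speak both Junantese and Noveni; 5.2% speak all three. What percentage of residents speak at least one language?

P(at least one) = 42.7 + 39.2 + 52.1 − 11.8 − 18.1 − 16.7 + 5.2 = 92.6%

92.6%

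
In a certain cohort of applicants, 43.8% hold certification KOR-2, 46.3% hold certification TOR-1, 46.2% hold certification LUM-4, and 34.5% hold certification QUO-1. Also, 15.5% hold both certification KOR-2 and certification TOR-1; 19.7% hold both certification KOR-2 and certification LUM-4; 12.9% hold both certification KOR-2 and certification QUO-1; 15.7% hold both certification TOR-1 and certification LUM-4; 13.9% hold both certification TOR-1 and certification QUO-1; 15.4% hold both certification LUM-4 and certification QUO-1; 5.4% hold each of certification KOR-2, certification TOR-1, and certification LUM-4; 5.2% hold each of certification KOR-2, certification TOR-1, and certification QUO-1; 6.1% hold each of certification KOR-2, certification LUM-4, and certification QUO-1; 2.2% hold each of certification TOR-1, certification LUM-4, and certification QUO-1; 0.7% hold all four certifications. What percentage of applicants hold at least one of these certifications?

95.9%

P(at least one) = 43.8 + 46.3 + 46.2 + 34.5 − 15.5 − 19.7 − 12.9 − 15.7 − 13.9 − 15.4 + 5.4 + 5.2 + 6.1 + 2.2 − 0.7 = 95.9%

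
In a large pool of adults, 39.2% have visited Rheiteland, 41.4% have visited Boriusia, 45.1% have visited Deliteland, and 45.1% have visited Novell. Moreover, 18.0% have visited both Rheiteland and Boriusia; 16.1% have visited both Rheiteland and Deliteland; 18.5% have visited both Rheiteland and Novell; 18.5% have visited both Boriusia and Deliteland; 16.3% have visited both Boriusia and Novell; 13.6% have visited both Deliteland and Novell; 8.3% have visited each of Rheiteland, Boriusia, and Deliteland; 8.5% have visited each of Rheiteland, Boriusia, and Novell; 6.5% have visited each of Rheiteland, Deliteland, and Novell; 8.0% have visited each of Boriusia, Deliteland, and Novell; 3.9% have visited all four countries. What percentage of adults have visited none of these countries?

2.8%

By inclusion–exclusion:
P(≥1) = 39.2 + 41.4 + 45.1 + 45.1 − 18.0 − 16.1 − 18.5 − 18.5 − 16.3 − 13.6 + 8.3 + 8.5 + 6.5 + 8.0 − 3.9 = 97.2%
P(none) = 100% − 97.2% = 2.8%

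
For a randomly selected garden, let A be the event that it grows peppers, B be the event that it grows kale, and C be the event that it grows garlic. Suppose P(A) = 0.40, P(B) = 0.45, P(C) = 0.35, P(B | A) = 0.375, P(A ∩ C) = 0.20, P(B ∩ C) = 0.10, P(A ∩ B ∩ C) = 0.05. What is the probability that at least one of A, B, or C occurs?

0.80

P(A ∩ B) = P(A)·P(B|A) = 0.40 × 0.375 = 0.15
By inclusion-exclusion,
P(A ∪ B ∪ C) = 0.40 + 0.45 + 0.35 − 0.15 − 0.20 − 0.10 + 0.05 = 0.80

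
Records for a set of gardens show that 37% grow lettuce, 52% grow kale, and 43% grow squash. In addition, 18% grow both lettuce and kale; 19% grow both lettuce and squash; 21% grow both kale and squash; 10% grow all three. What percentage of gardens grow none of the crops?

16%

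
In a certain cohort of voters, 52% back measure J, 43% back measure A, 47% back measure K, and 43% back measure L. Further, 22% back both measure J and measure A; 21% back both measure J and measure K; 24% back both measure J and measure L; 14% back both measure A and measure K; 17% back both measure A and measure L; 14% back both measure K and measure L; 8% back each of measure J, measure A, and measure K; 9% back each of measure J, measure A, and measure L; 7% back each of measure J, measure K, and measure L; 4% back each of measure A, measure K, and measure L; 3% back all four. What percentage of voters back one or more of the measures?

P(at least one) = 52 + 43 + 47 + 43 − 22 − 21 − 24 − 14 − 17 − 14 + 8 + 9 + 7 + 4 − 3 = 98%

98%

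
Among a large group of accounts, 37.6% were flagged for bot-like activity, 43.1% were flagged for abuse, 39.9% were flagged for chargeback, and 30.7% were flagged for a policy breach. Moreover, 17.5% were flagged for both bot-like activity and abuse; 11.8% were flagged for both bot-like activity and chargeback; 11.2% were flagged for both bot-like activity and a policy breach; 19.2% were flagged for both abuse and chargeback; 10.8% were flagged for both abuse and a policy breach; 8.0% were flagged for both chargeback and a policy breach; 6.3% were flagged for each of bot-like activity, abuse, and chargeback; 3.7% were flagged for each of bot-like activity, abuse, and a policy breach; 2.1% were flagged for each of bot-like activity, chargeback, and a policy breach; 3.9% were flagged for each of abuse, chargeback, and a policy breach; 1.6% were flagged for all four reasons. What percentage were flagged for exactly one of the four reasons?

Using the inclusion–exclusion count for exactly one event:
P(exactly one) = 37.6 + 43.1 + 39.9 + 30.7 − 2·17.5 − 2·11.8 − 2·11.2 − 2·19.2 − 2·10.8 − 2·8.0 + 3·6.3 + 3·3.7 + 3·2.1 + 3·3.9 − 4·1.6 = 35.9%

35.9%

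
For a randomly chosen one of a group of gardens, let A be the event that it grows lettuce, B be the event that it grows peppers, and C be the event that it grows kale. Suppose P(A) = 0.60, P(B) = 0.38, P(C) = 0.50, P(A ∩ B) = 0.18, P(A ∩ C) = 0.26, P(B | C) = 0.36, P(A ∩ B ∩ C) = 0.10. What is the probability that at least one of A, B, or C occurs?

P(B ∩ C) = P(C)·P(B|C) = 0.50 × 0.36 = 0.18
Using inclusion–exclusion:
P(A ∪ B ∪ C) = 0.60 + 0.38 + 0.50 − 0.18 − 0.26 − 0.18 + 0.10 = 0.96

0.96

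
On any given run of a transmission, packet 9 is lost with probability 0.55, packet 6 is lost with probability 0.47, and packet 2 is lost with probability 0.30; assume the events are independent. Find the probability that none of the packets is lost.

0.16695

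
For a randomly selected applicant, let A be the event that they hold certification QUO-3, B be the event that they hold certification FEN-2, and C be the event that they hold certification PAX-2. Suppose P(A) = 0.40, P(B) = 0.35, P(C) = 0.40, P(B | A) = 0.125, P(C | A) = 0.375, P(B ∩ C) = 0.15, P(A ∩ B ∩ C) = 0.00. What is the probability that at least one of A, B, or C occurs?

0.80

P(A ∩ B) = P(A)·P(B|A) = 0.40 × 0.125 = 0.05
P(A ∩ C) = P(A)·P(C|A) = 0.40 × 0.375 = 0.15
Using inclusion–exclusion:
P(A ∪ B ∪ C) = 0.40 + 0.35 + 0.40 − 0.05 − 0.15 − 0.15 + 0.00 = 0.80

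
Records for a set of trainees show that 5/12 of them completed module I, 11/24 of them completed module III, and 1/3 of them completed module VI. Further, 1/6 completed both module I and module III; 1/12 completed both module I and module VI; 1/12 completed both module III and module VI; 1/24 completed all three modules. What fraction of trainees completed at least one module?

11/12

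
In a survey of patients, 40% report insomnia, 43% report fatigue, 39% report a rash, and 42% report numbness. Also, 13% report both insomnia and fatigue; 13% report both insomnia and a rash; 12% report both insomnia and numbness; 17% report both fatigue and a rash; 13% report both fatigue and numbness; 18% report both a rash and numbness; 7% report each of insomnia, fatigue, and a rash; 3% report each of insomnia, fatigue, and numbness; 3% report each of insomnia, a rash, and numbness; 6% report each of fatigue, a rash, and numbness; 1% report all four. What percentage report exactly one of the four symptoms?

By inclusion–exclusion (exactly-one form):
P(exactly one) = 40 + 43 + 39 + 42 − 2·13 − 2·13 − 2·12 − 2·17 − 2·13 − 2·18 + 3·7 + 3·3 + 3·3 + 3·6 − 4·1 = 45%

45%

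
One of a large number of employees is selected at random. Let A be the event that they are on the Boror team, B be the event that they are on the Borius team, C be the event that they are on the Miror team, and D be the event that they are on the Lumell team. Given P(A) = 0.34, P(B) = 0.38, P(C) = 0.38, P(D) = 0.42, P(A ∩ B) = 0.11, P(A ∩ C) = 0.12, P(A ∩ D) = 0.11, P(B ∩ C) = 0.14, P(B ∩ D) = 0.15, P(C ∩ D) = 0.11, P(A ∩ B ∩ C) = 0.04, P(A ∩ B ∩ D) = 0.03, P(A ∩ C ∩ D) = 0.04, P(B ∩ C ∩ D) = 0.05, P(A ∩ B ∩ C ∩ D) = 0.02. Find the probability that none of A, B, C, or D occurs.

Using inclusion–exclusion:
P(A ∪ B ∪ C ∪ D) = 0.34 + 0.38 + 0.38 + 0.42 − 0.11 − 0.12 − 0.11 − 0.14 − 0.15 − 0.11 + 0.04 + 0.03 + 0.04 + 0.05 − 0.02 = 0.92
P(none) = 1 − 0.92 = 0.08

0.08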